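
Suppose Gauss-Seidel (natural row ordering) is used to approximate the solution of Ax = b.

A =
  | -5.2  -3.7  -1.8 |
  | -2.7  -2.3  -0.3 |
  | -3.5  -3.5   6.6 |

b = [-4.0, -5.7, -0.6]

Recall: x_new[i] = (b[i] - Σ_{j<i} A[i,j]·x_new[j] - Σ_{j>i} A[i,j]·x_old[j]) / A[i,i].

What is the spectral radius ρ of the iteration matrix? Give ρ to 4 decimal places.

0.8556

Write A = D+L+U with D = diag(-5.2, -2.3, 6.6).
T_GS = -(D+L)⁻¹U: row 0 first, T[0,2] = -(-1.8)/(-5.2) = -0.3462; later rows by forward substitution.
  T[0,:] = [+0.0000, -0.7115, -0.3462]
  T[1,:] = [+0.0000, +0.8353, +0.2759]
  T[2,:] = [+0.0000, +0.0656, -0.0372]
|roots of det(T-λI)|: 0.8556, 0.0575, 0.0000.
spectral radius ρ = 0.8556; 0.8556 < 1, so it converges for any x₀.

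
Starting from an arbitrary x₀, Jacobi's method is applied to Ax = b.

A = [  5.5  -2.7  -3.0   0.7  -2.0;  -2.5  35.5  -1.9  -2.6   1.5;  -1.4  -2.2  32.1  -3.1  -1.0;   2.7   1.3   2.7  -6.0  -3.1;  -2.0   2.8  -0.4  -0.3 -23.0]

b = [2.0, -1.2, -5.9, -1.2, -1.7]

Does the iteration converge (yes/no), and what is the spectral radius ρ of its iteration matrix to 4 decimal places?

Write A = D+L+U with D = diag(5.5, 35.5, 32.1, -6, -23).
Jacobi T = -D⁻¹(L+U): T[0,1] = -(-2.7)/(5.5) = +0.4909; T[0,0] = 0.
  T[0,:] = [+0.0000  +0.4909  +0.5455  -0.1273  +0.3636]
  T[1,:] = [+0.0704  +0.0000  +0.0535  +0.0732  -0.0423]
  T[2,:] = [+0.0436  +0.0685  +0.0000  +0.0966  +0.0312]
  T[3,:] = [+0.4500  +0.2167  +0.4500  +0.0000  -0.5167]
  T[4,:] = [-0.0870  +0.1217  -0.0174  -0.0130  +0.0000]
|λ(T)| sorted: 0.4172, 0.2990, 0.2990, 0.2069, 0.0468.
ρ = 0.4172; 0.4172 < 1, so it converges for any x₀.

yes, ρ = 0.4172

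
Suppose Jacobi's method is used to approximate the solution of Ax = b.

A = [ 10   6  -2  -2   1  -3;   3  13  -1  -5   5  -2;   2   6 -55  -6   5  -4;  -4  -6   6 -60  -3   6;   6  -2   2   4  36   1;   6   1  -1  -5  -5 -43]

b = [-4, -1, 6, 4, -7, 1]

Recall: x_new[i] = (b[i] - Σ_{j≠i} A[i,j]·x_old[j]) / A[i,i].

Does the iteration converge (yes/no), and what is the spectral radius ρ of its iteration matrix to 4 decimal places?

yes, ρ = 0.4099

Let D = diag(10, 13, -55, -60, 36, -43); L, U the strict triangles.
Jacobi: T = -D⁻¹(L+U), T[1,2] = -(-1)/(13) = +0.0769; T[1,1] = 0.
  T[0,:] = [+0.0000, -0.6000, +0.2000, +0.2000, -0.1000, +0.3000]
  T[1,:] = [-0.2308, +0.0000, +0.0769, +0.3846, -0.3846, +0.1538]
  T[2,:] = [+0.0364, +0.1091, +0.0000, -0.1091, +0.0909, -0.0727]
  T[3,:] = [-0.0667, -0.1000, +0.1000, +0.0000, -0.0500, +0.1000]
  T[4,:] = [-0.1667, +0.0556, -0.0556, -0.1111, +0.0000, -0.0278]
  T[5,:] = [+0.1395, +0.0233, -0.0233, -0.1163, -0.1163, +0.0000]
eigenvalue magnitudes: 0.4099, 0.3084, 0.3084, 0.1061, 0.1061, 0.0403.
ρ(T) = max|λ| = 0.4099; 0.4099 < 1 ⇒ converges.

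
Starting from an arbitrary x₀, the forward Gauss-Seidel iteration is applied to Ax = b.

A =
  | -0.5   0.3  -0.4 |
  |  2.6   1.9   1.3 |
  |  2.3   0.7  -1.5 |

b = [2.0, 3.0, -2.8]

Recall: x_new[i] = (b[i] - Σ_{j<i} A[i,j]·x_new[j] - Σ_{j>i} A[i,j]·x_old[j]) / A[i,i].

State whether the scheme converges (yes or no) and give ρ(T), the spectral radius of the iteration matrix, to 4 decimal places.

Let D = diag(-0.5, 1.9, -1.5); L, U the strict triangles.
Gauss-Seidel: T = -(D+L)⁻¹U, row 0 first, T[0,2] = -(-0.4)/(-0.5) = -0.8000; later rows by forward substitution.
  T[0,:] = [+0.0000, +0.6000, -0.8000]
  T[1,:] = [+0.0000, -0.8211, +0.4105]
  T[2,:] = [+0.0000, +0.5368, -1.0351]
|λ(T)| sorted: 1.4096, 0.4466, 0.0000.
ρ = 1.4096; 1.4096 > 1, so it fails to converge.

no, ρ = 1.4096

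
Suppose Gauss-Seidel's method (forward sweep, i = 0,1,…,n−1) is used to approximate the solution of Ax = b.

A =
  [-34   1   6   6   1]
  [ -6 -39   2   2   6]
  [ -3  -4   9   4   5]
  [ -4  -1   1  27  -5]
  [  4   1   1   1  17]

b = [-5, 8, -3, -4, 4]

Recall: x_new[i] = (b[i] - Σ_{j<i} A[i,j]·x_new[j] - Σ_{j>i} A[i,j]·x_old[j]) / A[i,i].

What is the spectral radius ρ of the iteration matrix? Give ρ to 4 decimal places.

Write A = D+L+U with D = diag(-34, -39, 9, 27, 17).
GS T = -(D+L)⁻¹U: row 0 first, T[0,2] = -(6)/(-34) = +0.1765; later rows by forward substitution.
  T[0,:] = [+0.0000, +0.0294, +0.1765, +0.1765, +0.0294]
  T[1,:] = [+0.0000, -0.0045, +0.0241, +0.0241, +0.1493]
  T[2,:] = [+0.0000, +0.0078, +0.0695, -0.3749, -0.4794]
  T[3,:] = [+0.0000, +0.0039, +0.0245, +0.0409, +0.2128]
  T[4,:] = [+0.0000, -0.0073, -0.0485, -0.0233, -0.0000]
|λ(T)| sorted: 0.2149, 0.1290, 0.1290, 0.0082, 0.0000.
ρ = 0.2149; 0.2149 < 1 ⇒ converges.

0.2149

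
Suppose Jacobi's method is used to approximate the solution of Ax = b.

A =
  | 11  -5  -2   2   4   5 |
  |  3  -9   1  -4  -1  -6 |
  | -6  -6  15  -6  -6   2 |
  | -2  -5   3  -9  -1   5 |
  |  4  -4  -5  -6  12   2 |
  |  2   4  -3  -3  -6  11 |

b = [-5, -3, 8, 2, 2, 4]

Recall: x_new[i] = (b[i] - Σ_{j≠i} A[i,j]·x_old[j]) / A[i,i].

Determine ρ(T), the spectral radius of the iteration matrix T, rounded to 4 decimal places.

1.1292

Split A = D + L + U, D = diag(11, -9, 15, -9, 12, 11).
T_J = -D⁻¹(L+U): T[1,3] = -(-4)/(-9) = -0.4444; T[1,1] = 0.
  T[0,:] = [+0.0000  +0.4545  +0.1818  -0.1818  -0.3636  -0.4545]
  T[1,:] = [+0.3333  +0.0000  +0.1111  -0.4444  -0.1111  -0.6667]
  T[2,:] = [+0.4000  +0.4000  +0.0000  +0.4000  +0.4000  -0.1333]
  T[3,:] = [-0.2222  -0.5556  +0.3333  +0.0000  -0.1111  +0.5556]
  T[4,:] = [-0.3333  +0.3333  +0.4167  +0.5000  +0.0000  -0.1667]
  T[5,:] = [-0.1818  -0.3636  +0.2727  +0.2727  +0.5455  +0.0000]
eigenvalue magnitudes: 1.1292, 0.6738, 0.6738, 0.5562, 0.2502, 0.2502.
ρ = 1.1292; 1.1292 > 1, so it fails to converge.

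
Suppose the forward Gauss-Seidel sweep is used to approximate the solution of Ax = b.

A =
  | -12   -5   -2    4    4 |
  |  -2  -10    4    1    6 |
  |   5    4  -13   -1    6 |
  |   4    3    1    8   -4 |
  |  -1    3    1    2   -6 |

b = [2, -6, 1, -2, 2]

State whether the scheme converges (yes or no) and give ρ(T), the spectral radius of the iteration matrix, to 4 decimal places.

A = D + L + U where D = diag(-12, -10, -13, 8, -6).
Gauss-Seidel: T = -(D+L)⁻¹U, row 0 first, T[0,3] = -(4)/(-12) = +0.3333; later rows by forward substitution.
  T[0,:] = [+0.0000, -0.4167, -0.1667, +0.3333, +0.3333]
  T[1,:] = [+0.0000, +0.0833, +0.4333, +0.0333, +0.5333]
  T[2,:] = [+0.0000, -0.1346, +0.0692, +0.0615, +0.7538]
  T[3,:] = [+0.0000, +0.1939, -0.0878, -0.1869, +0.0391]
  T[4,:] = [+0.0000, +0.1533, +0.2267, -0.0909, +0.3498]
eigenvalue magnitudes: 0.7384, 0.3042, 0.3042, 0.0156, 0.0000.
ρ(T) = max|λ| = 0.7384; 0.7384 < 1, so it converges for any x₀.

yes, ρ = 0.7384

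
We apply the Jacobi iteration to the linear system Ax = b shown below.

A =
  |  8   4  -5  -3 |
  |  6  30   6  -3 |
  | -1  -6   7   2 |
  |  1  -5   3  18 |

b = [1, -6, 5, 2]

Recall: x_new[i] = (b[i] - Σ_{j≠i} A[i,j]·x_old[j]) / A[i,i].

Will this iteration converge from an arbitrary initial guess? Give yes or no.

yes

Write A = D+L+U with D = diag(8, 30, 7, 18).
Jacobi T = -D⁻¹(L+U): T[2,3] = -(2)/(7) = -0.2857; T[2,2] = 0.
  T[0,:] = [+0.0000, -0.5000, +0.6250, +0.3750]
  T[1,:] = [-0.2000, +0.0000, -0.2000, +0.1000]
  T[2,:] = [+0.1429, +0.8571, +0.0000, -0.2857]
  T[3,:] = [-0.0556, +0.2778, -0.1667, +0.0000]
moduli |λ_i(T)| = 0.5428, 0.4377, 0.4377, 0.0639.
ρ(T) = max|λ| = 0.5428; 0.5428 < 1: convergent.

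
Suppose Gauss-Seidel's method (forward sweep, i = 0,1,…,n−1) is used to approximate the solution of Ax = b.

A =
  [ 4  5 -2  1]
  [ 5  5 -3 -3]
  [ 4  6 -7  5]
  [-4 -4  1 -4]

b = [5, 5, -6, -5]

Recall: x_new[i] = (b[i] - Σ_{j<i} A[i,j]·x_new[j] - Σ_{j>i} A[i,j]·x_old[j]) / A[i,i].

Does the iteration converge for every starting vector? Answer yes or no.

no

Split A = D + L + U, D = diag(4, 5, -7, -4).
Gauss-Seidel: T = -(D+L)⁻¹U, row 0 first, T[0,1] = -(5)/(4) = -1.2500; later rows by forward substitution.
  T[0,:] = [+0.0000  -1.2500  +0.5000  -0.2500]
  T[1,:] = [+0.0000  +1.2500  +0.1000  +0.8500]
  T[2,:] = [+0.0000  +0.3571  +0.3714  +1.3000]
  T[3,:] = [+0.0000  +0.0893  -0.5071  -0.2750]
|λ(T)| sorted: 1.2386, 0.6577, 0.6577, 0.0000.
spectral radius ρ = 1.2386; 1.2386 > 1, so it fails to converge.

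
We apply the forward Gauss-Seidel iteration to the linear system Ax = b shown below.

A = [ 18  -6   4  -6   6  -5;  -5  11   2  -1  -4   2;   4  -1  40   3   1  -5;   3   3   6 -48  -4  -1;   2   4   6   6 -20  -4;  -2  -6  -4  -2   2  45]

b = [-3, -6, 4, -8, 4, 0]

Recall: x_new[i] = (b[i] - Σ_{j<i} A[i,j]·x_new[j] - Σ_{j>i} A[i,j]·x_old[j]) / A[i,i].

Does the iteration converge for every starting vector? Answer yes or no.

Split A = D + L + U, D = diag(18, 11, 40, -48, -20, 45).
T_GS = -(D+L)⁻¹U: row 0 first, T[0,4] = -(6)/(18) = -0.3333; later rows by forward substitution.
  T[0,:] = [+0.0000 +0.3333 -0.2222 +0.3333 -0.3333 +0.2778]
  T[1,:] = [+0.0000 +0.1515 -0.2828 +0.2424 +0.2121 -0.0556]
  T[2,:] = [+0.0000 -0.0295 +0.0152 -0.1023 +0.0136 +0.0958]
  T[3,:] = [+0.0000 +0.0266 -0.0297 +0.0232 -0.0892 +0.0050]
  T[4,:] = [+0.0000 +0.0628 -0.0831 +0.0581 -0.0136 -0.1531]
  T[5,:] = [+0.0000 +0.0308 -0.0439 +0.0365 +0.0113 +0.0205]
eigenvalue magnitudes: 0.2178, 0.0933, 0.0694, 0.0694, 0.0345, 0.0000.
spectral radius ρ = 0.2178; 0.2178 < 1, so it converges for any x₀.

yes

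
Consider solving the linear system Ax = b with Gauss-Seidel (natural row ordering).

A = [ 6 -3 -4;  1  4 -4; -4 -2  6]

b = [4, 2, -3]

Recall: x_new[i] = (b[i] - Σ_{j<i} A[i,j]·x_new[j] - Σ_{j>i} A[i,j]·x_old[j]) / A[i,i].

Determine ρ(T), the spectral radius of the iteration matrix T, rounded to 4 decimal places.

0.9486

Split A = D + L + U, D = diag(6, 4, 6).
GS T = -(D+L)⁻¹U: row 0 first, T[0,1] = -(-3)/(6) = +0.5000; later rows by forward substitution.
  T[0,:] = [+0.0000  +0.5000  +0.6667]
  T[1,:] = [+0.0000  -0.1250  +0.8333]
  T[2,:] = [+0.0000  +0.2917  +0.7222]
|eigenvalues of T|: 0.9486, 0.3514, 0.0000.
ρ(T) = max|λ| = 0.9486; 0.9486 < 1: convergent.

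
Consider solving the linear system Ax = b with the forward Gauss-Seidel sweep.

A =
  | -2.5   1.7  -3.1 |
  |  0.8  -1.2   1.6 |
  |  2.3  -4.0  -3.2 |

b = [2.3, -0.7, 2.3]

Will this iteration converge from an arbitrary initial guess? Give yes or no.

Split A = D + L + U, D = diag(-2.5, -1.2, -3.2).
T_GS = -(D+L)⁻¹U: row 0 first, T[0,2] = -(-3.1)/(-2.5) = -1.2400; later rows by forward substitution.
  T[0,:] = [+0.0000, +0.6800, -1.2400]
  T[1,:] = [+0.0000, +0.4533, +0.5067]
  T[2,:] = [+0.0000, -0.0779, -1.5246]
moduli |λ_i(T)| = 1.5044, 0.4332, 0.0000.
spectral radius ρ = 1.5044; 1.5044 > 1: divergent.

no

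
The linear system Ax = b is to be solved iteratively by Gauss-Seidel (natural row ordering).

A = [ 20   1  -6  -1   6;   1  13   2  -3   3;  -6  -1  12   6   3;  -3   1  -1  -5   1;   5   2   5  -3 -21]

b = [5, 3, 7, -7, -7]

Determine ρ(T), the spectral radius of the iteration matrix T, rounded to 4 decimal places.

0.3081

Let D = diag(20, 13, 12, -5, -21); L, U the strict triangles.
GS T = -(D+L)⁻¹U: row 0 first, T[0,1] = -(1)/(20) = -0.0500; later rows by forward substitution.
  T[0,:] = [+0.0000  -0.0500  +0.3000  +0.0500  -0.3000]
  T[1,:] = [+0.0000  +0.0038  -0.1769  +0.2269  -0.2077]
  T[2,:] = [+0.0000  -0.0247  +0.1353  -0.4561  -0.4173]
  T[3,:] = [+0.0000  +0.0357  -0.2424  +0.1066  +0.4219]
  T[4,:] = [+0.0000  -0.0225  +0.1214  -0.0903  -0.2508]
|eigenvalues of T|: 0.3081, 0.2615, 0.0801, 0.0284, 0.0000.
ρ(T) = max|λ| = 0.3081; 0.3081 < 1, so it converges for any x₀.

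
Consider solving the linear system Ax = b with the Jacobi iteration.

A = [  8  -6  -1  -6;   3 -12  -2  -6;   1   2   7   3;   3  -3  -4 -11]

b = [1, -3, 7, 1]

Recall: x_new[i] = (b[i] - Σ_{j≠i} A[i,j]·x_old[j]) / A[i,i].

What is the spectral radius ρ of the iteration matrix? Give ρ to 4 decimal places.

0.9466

Write A = D+L+U with D = diag(8, -12, 7, -11).
Jacobi: T = -D⁻¹(L+U), T[0,3] = -(-6)/(8) = +0.7500; T[0,0] = 0.
  T[0,:] = [+0.0000 +0.7500 +0.1250 +0.7500]
  T[1,:] = [+0.2500 +0.0000 -0.1667 -0.5000]
  T[2,:] = [-0.1429 -0.2857 +0.0000 -0.4286]
  T[3,:] = [+0.2727 -0.2727 -0.3636 +0.0000]
|λ(T)| sorted: 0.9466, 0.5604, 0.4609, 0.0747.
spectral radius ρ = 0.9466; 0.9466 < 1: convergent.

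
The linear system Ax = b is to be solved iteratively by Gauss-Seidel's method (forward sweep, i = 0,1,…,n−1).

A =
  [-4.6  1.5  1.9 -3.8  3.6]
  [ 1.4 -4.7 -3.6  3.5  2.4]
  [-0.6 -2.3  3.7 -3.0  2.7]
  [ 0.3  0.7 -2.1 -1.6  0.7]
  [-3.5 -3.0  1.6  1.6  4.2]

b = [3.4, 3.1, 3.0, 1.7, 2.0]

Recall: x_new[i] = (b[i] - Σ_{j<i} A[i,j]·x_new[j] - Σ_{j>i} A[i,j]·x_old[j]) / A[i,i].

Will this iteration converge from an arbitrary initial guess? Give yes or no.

no

Diagonal D = diag(-4.6, -4.7, 3.7, -1.6, 4.2); L, U strict lower/upper.
T_GS = -(D+L)⁻¹U: row 0 first, T[0,4] = -(3.6)/(-4.6) = +0.7826; later rows by forward substitution.
  T[0,:] = [+0.0000, +0.3261, +0.4130, -0.8261, +0.7826]
  T[1,:] = [+0.0000, +0.0971, -0.6429, +0.4986, +0.7438]
  T[2,:] = [+0.0000, +0.1133, -0.3327, +0.9868, -0.1405]
  T[3,:] = [+0.0000, -0.0450, +0.2328, -1.2319, +1.0940]
  T[4,:] = [+0.0000, +0.3151, -0.0770, -0.2389, +0.8202]
eigenvalue magnitudes: 1.1405, 0.9496, 0.5749, 0.1186, 0.0000.
ρ = 1.1405; 1.1405 > 1 ⇒ diverges.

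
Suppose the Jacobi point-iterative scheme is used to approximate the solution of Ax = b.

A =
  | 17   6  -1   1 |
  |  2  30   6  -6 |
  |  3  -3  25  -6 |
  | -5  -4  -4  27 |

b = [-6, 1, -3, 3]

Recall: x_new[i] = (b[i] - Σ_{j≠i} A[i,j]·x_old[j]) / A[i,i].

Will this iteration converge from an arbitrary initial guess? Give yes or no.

A = D + L + U where D = diag(17, 30, 25, 27).
Jacobi T = -D⁻¹(L+U): T[0,3] = -(1)/(17) = -0.0588; T[0,0] = 0.
  T[0,:] = [+0.0000  -0.3529  +0.0588  -0.0588]
  T[1,:] = [-0.0667  +0.0000  -0.2000  +0.2000]
  T[2,:] = [-0.1200  +0.1200  +0.0000  +0.2400]
  T[3,:] = [+0.1852  +0.1481  +0.1481  +0.0000]
|eigenvalues of T|: 0.3632, 0.2284, 0.2284, 0.1839.
ρ = 0.3632; 0.3632 < 1: convergent.

yes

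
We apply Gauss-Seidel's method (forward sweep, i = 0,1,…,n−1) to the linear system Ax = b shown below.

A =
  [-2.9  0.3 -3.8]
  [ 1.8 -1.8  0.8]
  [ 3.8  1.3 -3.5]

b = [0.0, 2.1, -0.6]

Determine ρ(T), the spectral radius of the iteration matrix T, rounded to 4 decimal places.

1.6707

Split A = D + L + U, D = diag(-2.9, -1.8, -3.5).
GS T = -(D+L)⁻¹U: row 0 first, T[0,1] = -(0.3)/(-2.9) = +0.1034; later rows by forward substitution.
  T[0,:] = [+0.0000 +0.1034 -1.3103]
  T[1,:] = [+0.0000 +0.1034 -0.8659]
  T[2,:] = [+0.0000 +0.1507 -1.7443]
|roots of det(T-λI)|: 1.6707, 0.0299, 0.0000.
ρ = 1.6707; 1.6707 > 1, so it fails to converge.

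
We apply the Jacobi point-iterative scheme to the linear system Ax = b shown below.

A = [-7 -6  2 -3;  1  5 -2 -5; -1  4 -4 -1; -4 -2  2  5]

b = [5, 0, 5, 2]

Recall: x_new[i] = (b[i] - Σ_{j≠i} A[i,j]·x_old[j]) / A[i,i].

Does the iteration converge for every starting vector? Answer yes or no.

no

A = D + L + U where D = diag(-7, 5, -4, 5).
Jacobi: T = -D⁻¹(L+U), T[1,0] = -(1)/(5) = -0.2000; T[1,1] = 0.
  T[0,:] = [+0.0000  -0.8571  +0.2857  -0.4286]
  T[1,:] = [-0.2000  +0.0000  +0.4000  +1.0000]
  T[2,:] = [-0.2500  +1.0000  +0.0000  -0.2500]
  T[3,:] = [+0.8000  +0.4000  -0.4000  +0.0000]
|roots of det(T-λI)|: 1.3188, 0.8591, 0.8591, 0.3581.
ρ = 1.3188; 1.3188 > 1: divergent.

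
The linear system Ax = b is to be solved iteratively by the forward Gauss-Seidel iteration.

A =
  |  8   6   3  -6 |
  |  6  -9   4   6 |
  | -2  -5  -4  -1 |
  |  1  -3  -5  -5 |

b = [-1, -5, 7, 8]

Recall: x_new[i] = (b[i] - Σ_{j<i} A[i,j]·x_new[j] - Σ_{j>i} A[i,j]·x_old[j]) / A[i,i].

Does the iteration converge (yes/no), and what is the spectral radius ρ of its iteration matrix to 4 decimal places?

no, ρ = 1.2391

Write A = D+L+U with D = diag(8, -9, -4, -5).
Gauss-Seidel: T = -(D+L)⁻¹U, row 0 first, T[0,2] = -(3)/(8) = -0.3750; later rows by forward substitution.
  T[0,:] = [+0.0000 -0.7500 -0.3750 +0.7500]
  T[1,:] = [+0.0000 -0.5000 +0.1944 +1.1667]
  T[2,:] = [+0.0000 +1.0000 -0.0556 -2.0833]
  T[3,:] = [+0.0000 -0.8500 -0.1361 +1.5333]
|eigenvalues of T|: 1.2391, 0.1909, 0.0705, 0.0000.
ρ = 1.2391; 1.2391 > 1: divergent.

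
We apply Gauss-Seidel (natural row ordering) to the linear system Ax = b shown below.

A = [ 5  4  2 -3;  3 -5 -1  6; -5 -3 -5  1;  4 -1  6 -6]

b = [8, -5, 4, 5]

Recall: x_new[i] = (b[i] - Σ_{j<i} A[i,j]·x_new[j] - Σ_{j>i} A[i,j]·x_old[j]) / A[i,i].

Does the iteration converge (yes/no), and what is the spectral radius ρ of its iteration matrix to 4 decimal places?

Diagonal D = diag(5, -5, -5, -6); L, U strict lower/upper.
GS T = -(D+L)⁻¹U: row 0 first, T[0,3] = -(-3)/(5) = +0.6000; later rows by forward substitution.
  T[0,:] = [+0.0000  -0.8000  -0.4000  +0.6000]
  T[1,:] = [+0.0000  -0.4800  -0.4400  +1.5600]
  T[2,:] = [+0.0000  +1.0880  +0.6640  -1.3360]
  T[3,:] = [+0.0000  +0.6347  +0.4707  -1.1960]
|λ(T)| sorted: 1.3191, 0.3530, 0.0458, 0.0000.
ρ(T) = max|λ| = 1.3191; 1.3191 > 1 ⇒ diverges.

no, ρ = 1.3191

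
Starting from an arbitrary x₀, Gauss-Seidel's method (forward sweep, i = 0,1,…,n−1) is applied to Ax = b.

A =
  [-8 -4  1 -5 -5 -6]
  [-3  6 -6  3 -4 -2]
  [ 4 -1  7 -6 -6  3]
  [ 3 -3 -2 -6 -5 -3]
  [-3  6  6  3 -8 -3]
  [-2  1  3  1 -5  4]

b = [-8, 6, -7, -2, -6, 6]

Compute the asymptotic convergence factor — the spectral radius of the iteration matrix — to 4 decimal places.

A = D + L + U where D = diag(-8, 6, 7, -6, -8, 4).
T_GS = -(D+L)⁻¹U: row 0 first, T[0,1] = -(-4)/(-8) = -0.5000; later rows by forward substitution.
  T[0,:] = [+0.0000  -0.5000  +0.1250  -0.6250  -0.6250  -0.7500]
  T[1,:] = [+0.0000  -0.2500  +1.0625  -0.8125  +0.3542  -0.0417]
  T[2,:] = [+0.0000  +0.2500  +0.0804  +1.0982  +1.2649  -0.0060]
  T[3,:] = [+0.0000  -0.2083  -0.4955  -0.2723  -1.7445  -0.8522]
  T[4,:] = [+0.0000  +0.1094  +0.6244  +0.3465  +0.7945  -0.4490]
  T[5,:] = [+0.0000  -0.1862  +0.6410  -0.4318  +0.0795  -0.7084]
|eigenvalues of T|: 1.6862, 1.1971, 1.1971, 0.1665, 0.1665, 0.0000.
spectral radius ρ = 1.6862; 1.6862 > 1 ⇒ diverges.

1.6862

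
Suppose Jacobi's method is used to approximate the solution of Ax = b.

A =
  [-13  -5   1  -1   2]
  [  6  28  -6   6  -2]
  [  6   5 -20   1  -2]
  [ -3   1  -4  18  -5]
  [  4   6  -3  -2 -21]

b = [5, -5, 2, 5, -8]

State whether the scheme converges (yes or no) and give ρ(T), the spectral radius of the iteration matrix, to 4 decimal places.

A = D + L + U where D = diag(-13, 28, -20, 18, -21).
Jacobi: T = -D⁻¹(L+U), T[0,3] = -(-1)/(-13) = -0.0769; T[0,0] = 0.
  T[0,:] = [+0.0000  -0.3846  +0.0769  -0.0769  +0.1538]
  T[1,:] = [-0.2143  +0.0000  +0.2143  -0.2143  +0.0714]
  T[2,:] = [+0.3000  +0.2500  +0.0000  +0.0500  -0.1000]
  T[3,:] = [+0.1667  -0.0556  +0.2222  +0.0000  +0.2778]
  T[4,:] = [+0.1905  +0.2857  -0.1429  -0.0952  +0.0000]
|λ(T)| sorted: 0.6367, 0.2532, 0.2532, 0.2322, 0.2322.
spectral radius ρ = 0.6367; 0.6367 < 1, so it converges for any x₀.

yes, ρ = 0.6367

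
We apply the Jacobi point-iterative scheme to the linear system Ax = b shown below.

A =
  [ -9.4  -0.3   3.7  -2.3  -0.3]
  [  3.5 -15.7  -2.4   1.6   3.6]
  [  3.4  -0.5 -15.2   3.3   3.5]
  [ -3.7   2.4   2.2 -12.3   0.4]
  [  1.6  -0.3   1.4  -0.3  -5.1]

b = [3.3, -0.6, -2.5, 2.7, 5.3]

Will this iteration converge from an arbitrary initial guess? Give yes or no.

yes

A = D + L + U where D = diag(-9.4, -15.7, -15.2, -12.3, -5.1).
Jacobi T = -D⁻¹(L+U): T[2,0] = -(3.4)/(-15.2) = +0.2237; T[2,2] = 0.
  T[0,:] = [+0.0000 -0.0319 +0.3936 -0.2447 -0.0319]
  T[1,:] = [+0.2229 +0.0000 -0.1529 +0.1019 +0.2293]
  T[2,:] = [+0.2237 -0.0329 +0.0000 +0.2171 +0.2303]
  T[3,:] = [-0.3008 +0.1951 +0.1789 +0.0000 +0.0325]
  T[4,:] = [+0.3137 -0.0588 +0.2745 -0.0588 +0.0000]
|λ(T)| sorted: 0.5565, 0.4202, 0.1813, 0.1813, 0.1347.
spectral radius ρ = 0.5565; 0.5565 < 1, so it converges for any x₀.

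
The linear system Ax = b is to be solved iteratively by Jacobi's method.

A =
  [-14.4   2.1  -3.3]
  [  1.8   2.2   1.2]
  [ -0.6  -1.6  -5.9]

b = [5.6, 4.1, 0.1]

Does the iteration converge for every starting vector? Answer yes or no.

Write A = D+L+U with D = diag(-14.4, 2.2, -5.9).
Jacobi: T = -D⁻¹(L+U), T[0,1] = -(2.1)/(-14.4) = +0.1458; T[0,0] = 0.
  T[0,:] = [+0.0000  +0.1458  -0.2292]
  T[1,:] = [-0.8182  +0.0000  -0.5455]
  T[2,:] = [-0.1017  -0.2712  +0.0000]
eigenvalue magnitudes: 0.3989, 0.3274, 0.3274.
ρ = 0.3989; 0.3989 < 1, so it converges for any x₀.

yes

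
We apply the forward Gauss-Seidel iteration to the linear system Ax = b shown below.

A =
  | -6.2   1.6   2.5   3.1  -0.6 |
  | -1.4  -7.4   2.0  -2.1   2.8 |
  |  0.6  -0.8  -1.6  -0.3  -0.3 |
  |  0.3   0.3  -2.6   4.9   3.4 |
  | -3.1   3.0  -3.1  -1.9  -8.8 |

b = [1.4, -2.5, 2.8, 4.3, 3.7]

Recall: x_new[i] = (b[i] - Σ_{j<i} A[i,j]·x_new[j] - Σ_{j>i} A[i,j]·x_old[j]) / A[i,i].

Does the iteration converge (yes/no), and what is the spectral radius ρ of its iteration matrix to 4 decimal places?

Write A = D+L+U with D = diag(-6.2, -7.4, -1.6, 4.9, -8.8).
T_GS = -(D+L)⁻¹U: row 0 first, T[0,4] = -(-0.6)/(-6.2) = -0.0968; later rows by forward substitution.
  T[0,:] = [+0.0000 +0.2581 +0.4032 +0.5000 -0.0968]
  T[1,:] = [+0.0000 -0.0488 +0.1940 -0.3784 +0.3967]
  T[2,:] = [+0.0000 +0.1212 +0.0542 +0.1892 -0.4221]
  T[3,:] = [+0.0000 +0.0515 -0.0078 +0.0929 -0.9362]
  T[4,:] = [+0.0000 -0.1614 -0.0933 -0.3918 +0.5202]
eigenvalue magnitudes: 0.8975, 0.3747, 0.1564, 0.0608, 0.0000.
ρ = 0.8975; 0.8975 < 1 ⇒ converges.

yes, ρ = 0.8975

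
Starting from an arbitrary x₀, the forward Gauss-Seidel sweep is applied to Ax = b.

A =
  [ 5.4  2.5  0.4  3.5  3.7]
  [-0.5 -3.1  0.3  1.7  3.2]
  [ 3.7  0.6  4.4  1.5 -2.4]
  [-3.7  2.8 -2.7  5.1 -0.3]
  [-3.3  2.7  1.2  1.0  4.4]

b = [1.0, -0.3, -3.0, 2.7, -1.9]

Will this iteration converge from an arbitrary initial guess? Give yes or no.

Let D = diag(5.4, -3.1, 4.4, 5.1, 4.4); L, U the strict triangles.
GS T = -(D+L)⁻¹U: row 0 first, T[0,1] = -(2.5)/(5.4) = -0.4630; later rows by forward substitution.
  T[0,:] = [+0.0000  -0.4630  -0.0741  -0.6481  -0.6852]
  T[1,:] = [+0.0000  +0.0747  +0.1087  +0.6529  +1.1428]
  T[2,:] = [+0.0000  +0.3791  +0.0475  +0.1151  +0.9658]
  T[3,:] = [+0.0000  -0.1762  -0.0883  -0.7678  -0.5544]
  T[4,:] = [+0.0000  -0.4564  -0.1151  -0.7437  -1.3525]
|eigenvalues of T|: 1.2574, 0.3982, 0.3982, 0.0034, 0.0000.
ρ = 1.2574; 1.2574 > 1 ⇒ diverges.

no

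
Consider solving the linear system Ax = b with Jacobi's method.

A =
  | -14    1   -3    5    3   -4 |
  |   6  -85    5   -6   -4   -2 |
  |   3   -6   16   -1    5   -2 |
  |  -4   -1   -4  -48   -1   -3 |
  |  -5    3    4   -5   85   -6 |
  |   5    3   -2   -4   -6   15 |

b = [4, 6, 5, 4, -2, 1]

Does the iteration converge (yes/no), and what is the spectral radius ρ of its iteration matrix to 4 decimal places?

yes, ρ = 0.4369

Split A = D + L + U, D = diag(-14, -85, 16, -48, 85, 15).
T_J = -D⁻¹(L+U): T[1,5] = -(-2)/(-85) = -0.0235; T[1,1] = 0.
  T[0,:] = [+0.0000, +0.0714, -0.2143, +0.3571, +0.2143, -0.2857]
  T[1,:] = [+0.0706, +0.0000, +0.0588, -0.0706, -0.0471, -0.0235]
  T[2,:] = [-0.1875, +0.3750, +0.0000, +0.0625, -0.3125, +0.1250]
  T[3,:] = [-0.0833, -0.0208, -0.0833, +0.0000, -0.0208, -0.0625]
  T[4,:] = [+0.0588, -0.0353, -0.0471, +0.0588, +0.0000, +0.0706]
  T[5,:] = [-0.3333, -0.2000, +0.1333, +0.2667, +0.4000, +0.0000]
eigenvalue magnitudes: 0.4369, 0.3549, 0.2329, 0.1605, 0.1605, 0.0857.
ρ = 0.4369; 0.4369 < 1 ⇒ converges.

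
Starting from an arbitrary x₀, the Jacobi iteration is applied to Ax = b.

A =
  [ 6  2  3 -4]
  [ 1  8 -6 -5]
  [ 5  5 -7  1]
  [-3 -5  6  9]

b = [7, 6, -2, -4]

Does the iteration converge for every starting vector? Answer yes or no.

no

Let D = diag(6, 8, -7, 9); L, U the strict triangles.
Jacobi: T = -D⁻¹(L+U), T[3,1] = -(-5)/(9) = +0.5556; T[3,3] = 0.
  T[0,:] = [+0.0000  -0.3333  -0.5000  +0.6667]
  T[1,:] = [-0.1250  +0.0000  +0.7500  +0.6250]
  T[2,:] = [+0.7143  +0.7143  +0.0000  +0.1429]
  T[3,:] = [+0.3333  +0.5556  -0.6667  +0.0000]
|eigenvalues of T|: 1.2393, 0.7012, 0.7012, 0.4347.
ρ = 1.2393; 1.2393 > 1 ⇒ diverges.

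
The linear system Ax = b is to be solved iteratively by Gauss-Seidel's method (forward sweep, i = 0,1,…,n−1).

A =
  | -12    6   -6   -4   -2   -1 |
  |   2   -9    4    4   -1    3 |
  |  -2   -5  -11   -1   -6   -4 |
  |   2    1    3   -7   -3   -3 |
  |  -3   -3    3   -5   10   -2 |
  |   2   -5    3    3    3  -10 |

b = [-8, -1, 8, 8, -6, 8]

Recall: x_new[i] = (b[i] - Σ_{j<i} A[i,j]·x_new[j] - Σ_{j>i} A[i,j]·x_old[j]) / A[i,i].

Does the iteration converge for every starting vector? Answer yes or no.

no

Write A = D+L+U with D = diag(-12, -9, -11, -7, 10, -10).
T_GS = -(D+L)⁻¹U: row 0 first, T[0,3] = -(-4)/(-12) = -0.3333; later rows by forward substitution.
  T[0,:] = [+0.0000 +0.5000 -0.5000 -0.3333 -0.1667 -0.0833]
  T[1,:] = [+0.0000 +0.1111 +0.3333 +0.3704 -0.1481 +0.3148]
  T[2,:] = [+0.0000 -0.1414 -0.0606 -0.1987 -0.4478 -0.4916]
  T[3,:] = [+0.0000 +0.0981 -0.1212 -0.1275 -0.6893 -0.6181]
  T[4,:] = [+0.0000 +0.2748 -0.0924 +0.0070 -0.3047 +0.1079]
  T[5,:] = [+0.0000 +0.1139 -0.3489 -0.3476 -0.3918 -0.4746]
|λ(T)| sorted: 1.1203, 0.3504, 0.3504, 0.0937, 0.0269, 0.0000.
ρ(T) = max|λ| = 1.1203; 1.1203 > 1, so it fails to converge.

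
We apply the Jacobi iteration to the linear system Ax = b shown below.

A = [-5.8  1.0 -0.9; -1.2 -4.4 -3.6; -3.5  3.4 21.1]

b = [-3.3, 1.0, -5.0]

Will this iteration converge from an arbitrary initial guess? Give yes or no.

Split A = D + L + U, D = diag(-5.8, -4.4, 21.1).
Jacobi: T = -D⁻¹(L+U), T[2,0] = -(-3.5)/(21.1) = +0.1659; T[2,2] = 0.
  T[0,:] = [+0.0000  +0.1724  -0.1552]
  T[1,:] = [-0.2727  +0.0000  -0.8182]
  T[2,:] = [+0.1659  -0.1611  +0.0000]
|roots of det(T-λI)|: 0.3740, 0.2843, 0.2843.
ρ = 0.3740; 0.3740 < 1, so it converges for any x₀.

yes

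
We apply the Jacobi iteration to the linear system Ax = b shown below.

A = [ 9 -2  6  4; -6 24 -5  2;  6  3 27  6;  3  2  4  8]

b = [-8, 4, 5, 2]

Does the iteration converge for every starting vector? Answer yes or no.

Split A = D + L + U, D = diag(9, 24, 27, 8).
Jacobi T = -D⁻¹(L+U): T[2,1] = -(3)/(27) = -0.1111; T[2,2] = 0.
  T[0,:] = [+0.0000  +0.2222  -0.6667  -0.4444]
  T[1,:] = [+0.2500  +0.0000  +0.2083  -0.0833]
  T[2,:] = [-0.2222  -0.1111  +0.0000  -0.2222]
  T[3,:] = [-0.3750  -0.2500  -0.5000  +0.0000]
|eigenvalues of T|: 0.7165, 0.5565, 0.3275, 0.1674.
ρ(T) = max|λ| = 0.7165; 0.7165 < 1 ⇒ converges.

yes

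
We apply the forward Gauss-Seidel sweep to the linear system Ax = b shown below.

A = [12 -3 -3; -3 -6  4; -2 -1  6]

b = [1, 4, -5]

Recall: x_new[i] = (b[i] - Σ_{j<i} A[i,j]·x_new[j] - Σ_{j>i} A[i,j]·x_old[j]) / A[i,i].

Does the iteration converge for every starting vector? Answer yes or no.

Diagonal D = diag(12, -6, 6); L, U strict lower/upper.
T_GS = -(D+L)⁻¹U: row 0 first, T[0,1] = -(-3)/(12) = +0.2500; later rows by forward substitution.
  T[0,:] = [+0.0000  +0.2500  +0.2500]
  T[1,:] = [+0.0000  -0.1250  +0.5417]
  T[2,:] = [+0.0000  +0.0625  +0.1736]
moduli |λ_i(T)| = 0.2613, 0.2126, 0.0000.
spectral radius ρ = 0.2613; 0.2613 < 1 ⇒ converges.

yes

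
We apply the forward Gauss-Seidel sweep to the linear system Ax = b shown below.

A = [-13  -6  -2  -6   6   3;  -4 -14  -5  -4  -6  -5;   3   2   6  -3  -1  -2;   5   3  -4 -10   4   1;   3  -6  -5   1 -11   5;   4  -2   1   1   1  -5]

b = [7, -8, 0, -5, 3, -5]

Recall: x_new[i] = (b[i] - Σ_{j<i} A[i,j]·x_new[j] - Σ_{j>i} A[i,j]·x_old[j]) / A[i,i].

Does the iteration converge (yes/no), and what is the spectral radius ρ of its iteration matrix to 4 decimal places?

no, ρ = 1.4192

Let D = diag(-13, -14, 6, -10, -11, -5); L, U the strict triangles.
T_GS = -(D+L)⁻¹U: row 0 first, T[0,4] = -(6)/(-13) = +0.4615; later rows by forward substitution.
  T[0,:] = [+0.0000 -0.4615 -0.1538 -0.4615 +0.4615 +0.2308]
  T[1,:] = [+0.0000 +0.1319 -0.3132 -0.1538 -0.5604 -0.4231]
  T[2,:] = [+0.0000 +0.1868 +0.1813 +0.7821 +0.1227 +0.3590]
  T[3,:] = [+0.0000 -0.2659 -0.2434 -0.5897 +0.4136 -0.0551]
  T[4,:] = [+0.0000 -0.3069 +0.0243 -0.4510 +0.4134 +0.5801]
  T[5,:] = [+0.0000 -0.4992 -0.0054 -0.3594 +0.7833 +0.5306]
|eigenvalues of T|: 1.4192, 0.5138, 0.5138, 0.1789, 0.1789, 0.0000.
ρ(T) = max|λ| = 1.4192; 1.4192 > 1, so it fails to converge.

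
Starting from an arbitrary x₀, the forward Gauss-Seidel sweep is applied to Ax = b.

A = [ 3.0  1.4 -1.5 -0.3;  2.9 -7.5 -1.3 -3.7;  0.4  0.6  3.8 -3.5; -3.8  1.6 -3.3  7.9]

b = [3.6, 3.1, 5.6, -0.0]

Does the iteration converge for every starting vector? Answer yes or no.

A = D + L + U where D = diag(3, -7.5, 3.8, 7.9).
Gauss-Seidel: T = -(D+L)⁻¹U, row 0 first, T[0,3] = -(-0.3)/(3) = +0.1000; later rows by forward substitution.
  T[0,:] = [+0.0000  -0.4667  +0.5000  +0.1000]
  T[1,:] = [+0.0000  -0.1804  +0.0200  -0.4547]
  T[2,:] = [+0.0000  +0.0776  -0.0558  +0.9823]
  T[3,:] = [+0.0000  -0.1555  +0.2132  +0.5505]
moduli |λ_i(T)| = 0.8419, 0.4282, 0.0994, 0.0000.
spectral radius ρ = 0.8419; 0.8419 < 1: convergent.

yes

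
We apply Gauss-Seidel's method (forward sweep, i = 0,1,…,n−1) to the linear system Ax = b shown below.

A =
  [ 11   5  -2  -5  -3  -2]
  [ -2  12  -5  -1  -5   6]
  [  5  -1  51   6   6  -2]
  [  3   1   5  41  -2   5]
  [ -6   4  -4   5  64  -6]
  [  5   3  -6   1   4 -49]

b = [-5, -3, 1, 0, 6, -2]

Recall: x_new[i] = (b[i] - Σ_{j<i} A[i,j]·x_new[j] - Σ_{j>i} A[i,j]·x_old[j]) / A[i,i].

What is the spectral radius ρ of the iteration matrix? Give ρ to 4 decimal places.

Let D = diag(11, 12, 51, 41, 64, -49); L, U the strict triangles.
GS T = -(D+L)⁻¹U: row 0 first, T[0,2] = -(-2)/(11) = +0.1818; later rows by forward substitution.
  T[0,:] = [+0.0000, -0.4545, +0.1818, +0.4545, +0.2727, +0.1818]
  T[1,:] = [+0.0000, -0.0758, +0.4470, +0.1591, +0.4621, -0.4697]
  T[2,:] = [+0.0000, +0.0431, -0.0091, -0.1591, -0.1353, +0.0122]
  T[3,:] = [+0.0000, +0.0299, -0.0231, -0.0177, +0.0341, -0.1253]
  T[4,:] = [+0.0000, -0.0375, -0.0097, +0.0241, -0.0144, +0.1507]
  T[5,:] = [+0.0000, -0.0587, +0.0458, +0.0772, +0.0722, -0.0020]
|eigenvalues of T|: 0.2771, 0.1274, 0.0772, 0.0772, 0.0494, 0.0000.
ρ = 0.2771; 0.2771 < 1: convergent.

0.2771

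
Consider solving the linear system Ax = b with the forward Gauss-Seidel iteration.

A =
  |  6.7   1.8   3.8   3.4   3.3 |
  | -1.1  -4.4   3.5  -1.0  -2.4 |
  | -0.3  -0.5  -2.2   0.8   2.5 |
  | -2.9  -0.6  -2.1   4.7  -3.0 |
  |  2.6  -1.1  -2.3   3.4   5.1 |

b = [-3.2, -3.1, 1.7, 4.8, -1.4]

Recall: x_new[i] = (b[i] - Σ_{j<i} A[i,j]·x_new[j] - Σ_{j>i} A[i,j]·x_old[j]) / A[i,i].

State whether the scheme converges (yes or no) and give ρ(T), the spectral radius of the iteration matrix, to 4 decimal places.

no, ρ = 1.1863

Diagonal D = diag(6.7, -4.4, -2.2, 4.7, 5.1); L, U strict lower/upper.
T_GS = -(D+L)⁻¹U: row 0 first, T[0,1] = -(1.8)/(6.7) = -0.2687; later rows by forward substitution.
  T[0,:] = [+0.0000  -0.2687  -0.5672  -0.5075  -0.4925]
  T[1,:] = [+0.0000  +0.0672  +0.9372  -0.1004  -0.4223]
  T[2,:] = [+0.0000  +0.0214  -0.1357  +0.4557  +1.2995]
  T[3,:] = [+0.0000  -0.1476  -0.2909  -0.1223  +0.8611]
  T[4,:] = [+0.0000  +0.2595  +0.6241  +0.5241  +0.1720]
|λ(T)| sorted: 1.1863, 0.8213, 0.2963, 0.0876, 0.0000.
ρ(T) = max|λ| = 1.1863; 1.1863 > 1, so it fails to converge.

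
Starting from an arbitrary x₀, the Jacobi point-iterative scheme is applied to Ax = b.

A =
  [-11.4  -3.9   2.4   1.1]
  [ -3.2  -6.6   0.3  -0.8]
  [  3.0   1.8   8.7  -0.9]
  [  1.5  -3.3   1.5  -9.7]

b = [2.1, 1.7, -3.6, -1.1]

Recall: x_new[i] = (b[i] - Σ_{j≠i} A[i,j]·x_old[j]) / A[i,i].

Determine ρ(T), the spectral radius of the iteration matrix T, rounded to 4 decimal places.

Split A = D + L + U, D = diag(-11.4, -6.6, 8.7, -9.7).
Jacobi: T = -D⁻¹(L+U), T[3,0] = -(1.5)/(-9.7) = +0.1546; T[3,3] = 0.
  T[0,:] = [+0.0000  -0.3421  +0.2105  +0.0965]
  T[1,:] = [-0.4848  +0.0000  +0.0455  -0.1212]
  T[2,:] = [-0.3448  -0.2069  +0.0000  +0.1034]
  T[3,:] = [+0.1546  -0.3402  +0.1546  +0.0000]
moduli |λ_i(T)| = 0.5176, 0.2368, 0.2368, 0.1530.
ρ(T) = max|λ| = 0.5176; 0.5176 < 1 ⇒ converges.

0.5176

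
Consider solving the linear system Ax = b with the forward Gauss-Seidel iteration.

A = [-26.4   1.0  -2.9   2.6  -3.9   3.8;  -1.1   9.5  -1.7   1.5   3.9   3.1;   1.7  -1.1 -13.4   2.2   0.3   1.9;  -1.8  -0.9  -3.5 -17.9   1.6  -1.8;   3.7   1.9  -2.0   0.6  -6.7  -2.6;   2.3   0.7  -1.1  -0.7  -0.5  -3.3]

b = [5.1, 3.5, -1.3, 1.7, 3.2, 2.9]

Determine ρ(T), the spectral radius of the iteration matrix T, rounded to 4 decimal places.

0.3329

Let D = diag(-26.4, 9.5, -13.4, -17.9, -6.7, -3.3); L, U the strict triangles.
T_GS = -(D+L)⁻¹U: row 0 first, T[0,3] = -(2.6)/(-26.4) = +0.0985; later rows by forward substitution.
  T[0,:] = [+0.0000 +0.0379 -0.1098 +0.0985 -0.1477 +0.1439]
  T[1,:] = [+0.0000 +0.0044 +0.1662 -0.1465 -0.4276 -0.3096]
  T[2,:] = [+0.0000 +0.0044 -0.0276 +0.1887 +0.0388 +0.1855]
  T[3,:] = [+0.0000 -0.0049 +0.0081 -0.0394 +0.1182 -0.1357]
  T[4,:] = [+0.0000 +0.0204 -0.0046 -0.0470 -0.2038 -0.4639]
  T[5,:] = [+0.0000 +0.0238 -0.0331 -0.0098 -0.2008 +0.0719]
|eigenvalues of T|: 0.3329, 0.2701, 0.1045, 0.1045, 0.0274, 0.0000.
ρ(T) = max|λ| = 0.3329; 0.3329 < 1, so it converges for any x₀.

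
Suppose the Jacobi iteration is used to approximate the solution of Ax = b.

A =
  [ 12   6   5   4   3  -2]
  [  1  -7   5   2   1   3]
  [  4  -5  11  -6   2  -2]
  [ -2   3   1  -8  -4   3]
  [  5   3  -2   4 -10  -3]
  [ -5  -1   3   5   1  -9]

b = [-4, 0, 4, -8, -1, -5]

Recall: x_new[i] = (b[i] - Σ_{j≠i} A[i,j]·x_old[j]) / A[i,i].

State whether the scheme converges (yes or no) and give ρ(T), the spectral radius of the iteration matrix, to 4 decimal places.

Let D = diag(12, -7, 11, -8, -10, -9); L, U the strict triangles.
T_J = -D⁻¹(L+U): T[0,5] = -(-2)/(12) = +0.1667; T[0,0] = 0.
  T[0,:] = [+0.0000  -0.5000  -0.4167  -0.3333  -0.2500  +0.1667]
  T[1,:] = [+0.1429  +0.0000  +0.7143  +0.2857  +0.1429  +0.4286]
  T[2,:] = [-0.3636  +0.4545  +0.0000  +0.5455  -0.1818  +0.1818]
  T[3,:] = [-0.2500  +0.3750  +0.1250  +0.0000  -0.5000  +0.3750]
  T[4,:] = [+0.5000  +0.3000  -0.2000  +0.4000  +0.0000  -0.3000]
  T[5,:] = [-0.5556  -0.1111  +0.3333  +0.5556  +0.1111  +0.0000]
|λ(T)| sorted: 1.2967, 0.6423, 0.6423, 0.6016, 0.6016, 0.2476.
spectral radius ρ = 1.2967; 1.2967 > 1 ⇒ diverges.

no, ρ = 1.2967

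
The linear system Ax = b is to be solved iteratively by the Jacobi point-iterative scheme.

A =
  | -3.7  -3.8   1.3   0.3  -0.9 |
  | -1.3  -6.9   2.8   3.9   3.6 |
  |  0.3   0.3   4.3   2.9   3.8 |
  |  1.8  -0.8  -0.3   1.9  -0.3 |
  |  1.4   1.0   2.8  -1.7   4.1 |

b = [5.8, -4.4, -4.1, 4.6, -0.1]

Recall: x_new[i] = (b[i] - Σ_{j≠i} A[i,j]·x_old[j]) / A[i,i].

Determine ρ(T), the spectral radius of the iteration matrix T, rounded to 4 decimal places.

Let D = diag(-3.7, -6.9, 4.3, 1.9, 4.1); L, U the strict triangles.
T_J = -D⁻¹(L+U): T[4,0] = -(1.4)/(4.1) = -0.3415; T[4,4] = 0.
  T[0,:] = [+0.0000 -1.0270 +0.3514 +0.0811 -0.2432]
  T[1,:] = [-0.1884 +0.0000 +0.4058 +0.5652 +0.5217]
  T[2,:] = [-0.0698 -0.0698 +0.0000 -0.6744 -0.8837]
  T[3,:] = [-0.9474 +0.4211 +0.1579 +0.0000 +0.1579]
  T[4,:] = [-0.3415 -0.2439 -0.6829 +0.4146 +0.0000]
|λ(T)| sorted: 1.2752, 0.9806, 0.9806, 0.4256, 0.4105.
ρ(T) = max|λ| = 1.2752; 1.2752 > 1 ⇒ diverges.

1.2752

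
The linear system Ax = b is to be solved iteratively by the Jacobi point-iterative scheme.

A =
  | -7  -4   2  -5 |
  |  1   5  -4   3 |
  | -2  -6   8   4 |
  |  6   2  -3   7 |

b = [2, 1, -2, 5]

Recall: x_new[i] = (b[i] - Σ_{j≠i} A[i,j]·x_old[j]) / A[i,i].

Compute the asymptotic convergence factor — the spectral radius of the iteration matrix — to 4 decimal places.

A = D + L + U where D = diag(-7, 5, 8, 7).
Jacobi T = -D⁻¹(L+U): T[3,1] = -(2)/(7) = -0.2857; T[3,3] = 0.
  T[0,:] = [+0.0000 -0.5714 +0.2857 -0.7143]
  T[1,:] = [-0.2000 +0.0000 +0.8000 -0.6000]
  T[2,:] = [+0.2500 +0.7500 +0.0000 -0.5000]
  T[3,:] = [-0.8571 -0.2857 +0.4286 +0.0000]
eigenvalue magnitudes: 1.2515, 0.8708, 0.8708, 0.3430.
spectral radius ρ = 1.2515; 1.2515 > 1: divergent.

1.2515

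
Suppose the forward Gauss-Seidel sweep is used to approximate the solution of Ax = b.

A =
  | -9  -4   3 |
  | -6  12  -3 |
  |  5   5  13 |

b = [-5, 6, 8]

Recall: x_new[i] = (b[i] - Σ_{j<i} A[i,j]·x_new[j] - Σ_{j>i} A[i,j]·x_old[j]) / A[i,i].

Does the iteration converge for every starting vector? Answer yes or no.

yes

Let D = diag(-9, 12, 13); L, U the strict triangles.
GS T = -(D+L)⁻¹U: row 0 first, T[0,2] = -(3)/(-9) = +0.3333; later rows by forward substitution.
  T[0,:] = [+0.0000 -0.4444 +0.3333]
  T[1,:] = [+0.0000 -0.2222 +0.4167]
  T[2,:] = [+0.0000 +0.2564 -0.2885]
|eigenvalues of T|: 0.5839, 0.0732, 0.0000.
spectral radius ρ = 0.5839; 0.5839 < 1: convergent.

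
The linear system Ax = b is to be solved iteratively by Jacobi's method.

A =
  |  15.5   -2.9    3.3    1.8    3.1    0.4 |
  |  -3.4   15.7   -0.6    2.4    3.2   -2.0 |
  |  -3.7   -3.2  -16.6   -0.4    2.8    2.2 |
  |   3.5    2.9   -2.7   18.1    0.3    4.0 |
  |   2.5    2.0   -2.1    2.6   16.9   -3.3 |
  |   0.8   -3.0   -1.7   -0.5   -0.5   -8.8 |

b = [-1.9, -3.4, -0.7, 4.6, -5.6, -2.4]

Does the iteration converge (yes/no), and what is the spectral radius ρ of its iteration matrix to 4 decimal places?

A = D + L + U where D = diag(15.5, 15.7, -16.6, 18.1, 16.9, -8.8).
Jacobi T = -D⁻¹(L+U): T[1,5] = -(-2)/(15.7) = +0.1274; T[1,1] = 0.
  T[0,:] = [+0.0000, +0.1871, -0.2129, -0.1161, -0.2000, -0.0258]
  T[1,:] = [+0.2166, +0.0000, +0.0382, -0.1529, -0.2038, +0.1274]
  T[2,:] = [-0.2229, -0.1928, +0.0000, -0.0241, +0.1687, +0.1325]
  T[3,:] = [-0.1934, -0.1602, +0.1492, +0.0000, -0.0166, -0.2210]
  T[4,:] = [-0.1479, -0.1183, +0.1243, -0.1538, +0.0000, +0.1953]
  T[5,:] = [+0.0909, -0.3409, -0.1932, -0.0568, -0.0568, +0.0000]
eigenvalue magnitudes: 0.5043, 0.2633, 0.2633, 0.2549, 0.2549, 0.0041.
ρ = 0.5043; 0.5043 < 1: convergent.

yes, ρ = 0.5043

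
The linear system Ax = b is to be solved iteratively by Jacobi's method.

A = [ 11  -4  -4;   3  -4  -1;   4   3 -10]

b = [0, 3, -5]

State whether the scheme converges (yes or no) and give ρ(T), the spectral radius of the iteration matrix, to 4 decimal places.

yes, ρ = 0.6433

A = D + L + U where D = diag(11, -4, -10).
T_J = -D⁻¹(L+U): T[1,0] = -(3)/(-4) = +0.7500; T[1,1] = 0.
  T[0,:] = [+0.0000 +0.3636 +0.3636]
  T[1,:] = [+0.7500 +0.0000 -0.2500]
  T[2,:] = [+0.4000 +0.3000 +0.0000]
eigenvalue magnitudes: 0.6433, 0.5028, 0.1405.
ρ = 0.6433; 0.6433 < 1: convergent.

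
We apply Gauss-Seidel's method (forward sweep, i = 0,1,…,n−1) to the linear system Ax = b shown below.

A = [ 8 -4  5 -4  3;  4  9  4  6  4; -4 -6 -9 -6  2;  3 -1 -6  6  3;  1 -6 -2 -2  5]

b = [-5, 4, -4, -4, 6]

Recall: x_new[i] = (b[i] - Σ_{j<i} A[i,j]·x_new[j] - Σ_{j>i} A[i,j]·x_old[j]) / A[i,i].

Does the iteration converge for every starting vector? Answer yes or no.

no

Split A = D + L + U, D = diag(8, 9, -9, 6, 5).
Gauss-Seidel: T = -(D+L)⁻¹U, row 0 first, T[0,3] = -(-4)/(8) = +0.5000; later rows by forward substitution.
  T[0,:] = [+0.0000 +0.5000 -0.6250 +0.5000 -0.3750]
  T[1,:] = [+0.0000 -0.2222 -0.1667 -0.8889 -0.2778]
  T[2,:] = [+0.0000 -0.0741 +0.3889 -0.2963 +0.5741]
  T[3,:] = [+0.0000 -0.3611 +0.6736 -0.6944 +0.2153]
  T[4,:] = [+0.0000 -0.5407 +0.3500 -1.5630 +0.0574]
moduli |λ_i(T)| = 1.1421, 0.6030, 0.6030, 0.0357, 0.0000.
spectral radius ρ = 1.1421; 1.1421 > 1: divergent.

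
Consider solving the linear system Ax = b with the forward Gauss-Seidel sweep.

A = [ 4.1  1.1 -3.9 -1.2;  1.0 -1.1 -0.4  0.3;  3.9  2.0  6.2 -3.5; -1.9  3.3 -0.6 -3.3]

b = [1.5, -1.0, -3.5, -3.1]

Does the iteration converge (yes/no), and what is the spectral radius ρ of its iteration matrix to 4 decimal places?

Diagonal D = diag(4.1, -1.1, 6.2, -3.3); L, U strict lower/upper.
T_GS = -(D+L)⁻¹U: row 0 first, T[0,3] = -(-1.2)/(4.1) = +0.2927; later rows by forward substitution.
  T[0,:] = [+0.0000  -0.2683  +0.9512  +0.2927]
  T[1,:] = [+0.0000  -0.2439  +0.5011  +0.5388]
  T[2,:] = [+0.0000  +0.2474  -0.7600  +0.2066]
  T[3,:] = [+0.0000  -0.1344  +0.0916  +0.3327]
eigenvalue magnitudes: 0.9402, 0.1837, 0.1837, 0.0000.
ρ(T) = max|λ| = 0.9402; 0.9402 < 1: convergent.

yes, ρ = 0.9402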